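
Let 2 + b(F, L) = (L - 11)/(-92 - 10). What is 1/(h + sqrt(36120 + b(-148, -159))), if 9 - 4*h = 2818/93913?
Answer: -949346607444/15288889081618733 + 141114425104*sqrt(325077)/15288889081618733 ≈ 0.0052004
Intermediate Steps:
b(F, L) = -193/102 - L/102 (b(F, L) = -2 + (L - 11)/(-92 - 10) = -2 + (-11 + L)/(-102) = -2 + (-11 + L)*(-1/102) = -2 + (11/102 - L/102) = -193/102 - L/102)
h = 842399/375652 (h = 9/4 - 1409/(2*93913) = 9/4 - 1/4*2818/93913 = 9/4 - 1409/187826 = 842399/375652 ≈ 2.2425)
1/(h + sqrt(36120 + b(-148, -159))) = 1/(842399/375652 + sqrt(36120 + (-193/102 - 1/102*(-159)))) = 1/(842399/375652 + sqrt(36120 + (-193/102 + 53/34))) = 1/(842399/375652 + sqrt(36120 - 1/3)) = 1/(842399/375652 + sqrt(108359/3)) = 1/(842399/375652 + sqrt(325077)/3)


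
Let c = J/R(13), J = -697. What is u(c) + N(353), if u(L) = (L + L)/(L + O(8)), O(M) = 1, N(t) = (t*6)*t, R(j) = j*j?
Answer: 197381353/264 ≈ 7.4766e+5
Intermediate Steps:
R(j) = j**2
N(t) = 6*t**2 (N(t) = (6*t)*t = 6*t**2)
c = -697/169 (c = -697/(13**2) = -697/169 ≈ -4.1243)
u(L) = 2*L/(1 + L) (u(L) = (L + L)/(L + 1) = (2*L)/(1 + L) = 2*L/(1 + L))
u(c) + N(353) = 2*(-697/169)/(1 - 697/169) + 6*353**2 = 2*(-697/169)/(-528/169) + 6*124609 = 2*(-697/169)*(-169/528) + 747654 = 697/264 + 747654 = 197381353/264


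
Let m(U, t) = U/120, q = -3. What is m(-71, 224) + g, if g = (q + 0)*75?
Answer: -27071/120 ≈ -225.59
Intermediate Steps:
m(U, t) = U/120 (m(U, t) = U*(1/120) = U/120)
g = -225 (g = (-3 + 0)*75 = -3*75 = -225)
m(-71, 224) + g = (1/120)*(-71) - 225 = -71/120 - 225 = -27071/120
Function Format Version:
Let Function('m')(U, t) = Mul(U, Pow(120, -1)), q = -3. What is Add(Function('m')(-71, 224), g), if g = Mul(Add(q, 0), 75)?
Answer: Rational(-27071, 120) ≈ -225.59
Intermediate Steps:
Function('m')(U, t) = Mul(Rational(1, 120), U) (Function('m')(U, t) = Mul(U, Rational(1, 120)) = Mul(Rational(1, 120), U))
g = -225 (g = Mul(Add(-3, 0), 75) = Mul(-3, 75) = -225)
Add(Function('m')(-71, 224), g) = Add(Mul(Rational(1, 120), -71), -225) = Add(Rational(-71, 120), -225) = Rational(-27071, 120)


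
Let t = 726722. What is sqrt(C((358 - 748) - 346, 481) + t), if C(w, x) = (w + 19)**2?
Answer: sqrt(1240811) ≈ 1113.9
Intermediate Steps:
C(w, x) = (19 + w)**2
sqrt(C((358 - 748) - 346, 481) + t) = sqrt((19 + ((358 - 748) - 346))**2 + 726722) = sqrt((19 + (-390 - 346))**2 + 726722) = sqrt((19 - 736)**2 + 726722) = sqrt((-717)**2 + 726722) = sqrt(514089 + 726722) = sqrt(1240811)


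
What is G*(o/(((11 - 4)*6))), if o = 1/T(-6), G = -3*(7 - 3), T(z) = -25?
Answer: 2/175 ≈ 0.011429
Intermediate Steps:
G = -12 (G = -3*4 = -12)
o = -1/25 (o = 1/(-25) = -1/25 ≈ -0.040000)
G*(o/(((11 - 4)*6))) = -(-12)/(25*((11 - 4)*6)) = -(-12)/(25*(7*6)) = -(-12)/(25*42) = -12*(-1/1050) = 2/175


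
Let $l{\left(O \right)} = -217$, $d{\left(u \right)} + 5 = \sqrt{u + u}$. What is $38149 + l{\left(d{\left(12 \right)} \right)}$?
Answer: $37932$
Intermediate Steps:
$d{\left(u \right)} = -5 + \sqrt{2} \sqrt{u}$ ($d{\left(u \right)} = -5 + \sqrt{u + u} = -5 + \sqrt{2 u} = -5 + \sqrt{2} \sqrt{u}$)
$38149 + l{\left(d{\left(12 \right)} \right)} = 38149 - 217 = 37932$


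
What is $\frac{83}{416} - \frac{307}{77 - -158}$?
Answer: $- \frac{108207}{97760} \approx -1.1069$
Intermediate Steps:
$\frac{83}{416} - \frac{307}{77 - -158} = 83 \cdot \frac{1}{416} - \frac{307}{77 + 158} = \frac{83}{416} - \frac{307}{235} = - \frac{108207}{97760}$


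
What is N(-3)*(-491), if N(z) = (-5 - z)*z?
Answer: -2946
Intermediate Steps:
N(z) = z*(-5 - z)
N(-3)*(-491) = -1*(-3)*(5 - 3)*(-491) = -1*(-3)*2*(-491) = 6*(-491) = -2946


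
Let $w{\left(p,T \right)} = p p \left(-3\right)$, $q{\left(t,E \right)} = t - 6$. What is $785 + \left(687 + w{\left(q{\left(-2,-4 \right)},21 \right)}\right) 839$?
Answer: $416090$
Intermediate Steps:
$q{\left(t,E \right)} = -6 + t$ ($q{\left(t,E \right)} = t - 6 = -6 + t$)
$w{\left(p,T \right)} = - 3 p^{2}$ ($w{\left(p,T \right)} = p^{2} \left(-3\right) = - 3 p^{2}$)
$785 + \left(687 + w{\left(q{\left(-2,-4 \right)},21 \right)}\right) 839 = 785 + \left(687 - 3 \left(-6 - 2\right)^{2}\right) 839 = 785 + \left(687 - 3 \left(-8\right)^{2}\right) 839 = 785 + \left(687 - 192\right) 839 = 785 + 495 \cdot 839 = 785 + 415305 = 416090$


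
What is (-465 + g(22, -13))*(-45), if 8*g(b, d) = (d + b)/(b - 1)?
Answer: 1171665/56 ≈ 20923.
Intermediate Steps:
g(b, d) = (b + d)/(8*(-1 + b)) (g(b, d) = ((d + b)/(b - 1))/8 = ((b + d)/(-1 + b))/8 = (b + d)/(8*(-1 + b)))
(-465 + g(22, -13))*(-45) = (-465 + (22 - 13)/(8*(-1 + 22)))*(-45) = (-465 + (⅛)*9/21)*(-45) = (-465 + (⅛)*(1/21)*9)*(-45) = (-465 + 3/56)*(-45) = -26037/56*(-45) = 1171665/56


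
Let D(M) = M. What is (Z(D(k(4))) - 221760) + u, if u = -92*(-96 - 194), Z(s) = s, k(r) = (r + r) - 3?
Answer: -195075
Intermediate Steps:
k(r) = -3 + 2*r (k(r) = 2*r - 3 = -3 + 2*r)
u = 26680 (u = -92*(-290) = 26680)
(Z(D(k(4))) - 221760) + u = ((-3 + 2*4) - 221760) + 26680 = ((-3 + 8) - 221760) + 26680 = (5 - 221760) + 26680 = -221755 + 26680 = -195075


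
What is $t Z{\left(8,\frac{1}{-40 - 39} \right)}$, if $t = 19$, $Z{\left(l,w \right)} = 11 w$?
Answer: $- \frac{209}{79} \approx -2.6456$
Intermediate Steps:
$t Z{\left(8,\frac{1}{-40 - 39} \right)} = 19 \frac{11}{-40 - 39} = 19 \frac{11}{-79} = 19 \cdot 11 \left(- \frac{1}{79}\right) = 19 \left(- \frac{11}{79}\right) = - \frac{209}{79}$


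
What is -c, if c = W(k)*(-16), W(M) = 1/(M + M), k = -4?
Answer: -2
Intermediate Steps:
W(M) = 1/(2*M)
c = 2 (c = ((½)/(-4))*(-16) = ((½)*(-¼))*(-16) = -⅛*(-16) = 2)
-c = -1*2 = -2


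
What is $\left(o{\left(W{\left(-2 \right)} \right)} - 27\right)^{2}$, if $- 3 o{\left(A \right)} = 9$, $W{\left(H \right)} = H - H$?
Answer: $900$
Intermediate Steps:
$W{\left(H \right)} = 0$
$o{\left(A \right)} = -3$ ($o{\left(A \right)} = \left(- \frac{1}{3}\right) 9 = -3$)
$\left(o{\left(W{\left(-2 \right)} \right)} - 27\right)^{2} = \left(-3 - 27\right)^{2} = \left(-30\right)^{2} = 900$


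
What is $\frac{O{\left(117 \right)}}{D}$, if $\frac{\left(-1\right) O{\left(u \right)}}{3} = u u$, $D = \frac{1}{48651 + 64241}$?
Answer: $-4636135764$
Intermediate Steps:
$D = \frac{1}{112892} \approx 8.858 \cdot 10^{-6}$
$O{\left(u \right)} = - 3 u^{2}$ ($O{\left(u \right)} = - 3 u u = - 3 u^{2}$)
$\frac{O{\left(117 \right)}}{D} = - 3 \cdot 117^{2} \frac{1}{\frac{1}{112892}} = \left(-3\right) 13689 \cdot 112892 = \left(-41067\right) 112892 = -4636135764$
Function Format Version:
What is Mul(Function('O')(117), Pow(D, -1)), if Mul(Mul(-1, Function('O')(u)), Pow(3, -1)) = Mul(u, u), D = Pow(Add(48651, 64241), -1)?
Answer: -4636135764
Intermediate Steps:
D = Rational(1, 112892) (D = Pow(112892, -1) = Rational(1, 112892) ≈ 8.8580e-6)
Function('O')(u) = Mul(-3, Pow(u, 2)) (Function('O')(u) = Mul(-3, Mul(u, u)) = Mul(-3, Pow(u, 2)))
Mul(Function('O')(117), Pow(D, -1)) = Mul(Mul(-3, Pow(117, 2)), Pow(Rational(1, 112892), -1)) = Mul(Mul(-3, 13689), 112892) = Mul(-41067, 112892) = -4636135764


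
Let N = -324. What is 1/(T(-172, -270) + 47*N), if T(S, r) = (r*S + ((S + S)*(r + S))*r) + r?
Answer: -1/41022018 ≈ -2.4377e-8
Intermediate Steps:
T(S, r) = r + S*r + 2*S*r*(S + r) (T(S, r) = (S*r + ((2*S)*(S + r))*r) + r = (S*r + (2*S*(S + r))*r) + r = (S*r + 2*S*r*(S + r)) + r = r + S*r + 2*S*r*(S + r))
1/(T(-172, -270) + 47*N) = 1/(-270*(1 - 172 + 2*(-172)² + 2*(-172)*(-270)) + 47*(-324)) = 1/(-270*(1 - 172 + 2*29584 + 92880) - 15228) = 1/(-270*(1 - 172 + 59168 + 92880) - 15228) = 1/(-270*151877 - 15228) = 1/(-41006790 - 15228) = 1/(-41022018) = -1/41022018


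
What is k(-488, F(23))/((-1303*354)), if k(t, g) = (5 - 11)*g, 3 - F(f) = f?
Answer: -20/76877 ≈ -0.00026016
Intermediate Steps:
F(f) = 3 - f
k(t, g) = -6*g
k(-488, F(23))/((-1303*354)) = (-6*(3 - 1*23))/((-1303*354)) = -6*(3 - 23)/(-461262) = -6*(-20)*(-1/461262) = 120*(-1/461262) = -20/76877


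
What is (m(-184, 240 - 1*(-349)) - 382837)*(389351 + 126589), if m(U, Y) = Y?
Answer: -197217033120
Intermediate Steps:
(m(-184, 240 - 1*(-349)) - 382837)*(389351 + 126589) = ((240 - 1*(-349)) - 382837)*(389351 + 126589) = ((240 + 349) - 382837)*515940 = (589 - 382837)*515940 = -382248*515940 = -197217033120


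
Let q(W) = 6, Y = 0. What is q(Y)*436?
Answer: 2616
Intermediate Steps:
q(Y)*436 = 6*436 = 2616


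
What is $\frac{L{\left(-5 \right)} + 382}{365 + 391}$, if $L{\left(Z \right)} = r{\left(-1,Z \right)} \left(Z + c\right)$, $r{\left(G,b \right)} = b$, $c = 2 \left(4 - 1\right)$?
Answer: $\frac{377}{756} \approx 0.49868$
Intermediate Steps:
$c = 6$ ($c = 2 \cdot 3 = 6$)
$L{\left(Z \right)} = Z \left(6 + Z\right)$ ($L{\left(Z \right)} = Z \left(Z + 6\right) = Z \left(6 + Z\right)$)
$\frac{L{\left(-5 \right)} + 382}{365 + 391} = \frac{- 5 \left(6 - 5\right) + 382}{365 + 391} = \frac{\left(-5\right) 1 + 382}{756} = \left(-5 + 382\right) \frac{1}{756} = 377 \cdot \frac{1}{756} = \frac{377}{756}$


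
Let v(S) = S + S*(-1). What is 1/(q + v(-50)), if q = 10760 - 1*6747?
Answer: 1/4013 ≈ 0.00024919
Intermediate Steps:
v(S) = 0 (v(S) = S - S = 0)
q = 4013 (q = 10760 - 6747 = 4013)
1/(q + v(-50)) = 1/(4013 + 0) = 1/4013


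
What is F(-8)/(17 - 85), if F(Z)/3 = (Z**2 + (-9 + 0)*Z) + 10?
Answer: -219/34 ≈ -6.4412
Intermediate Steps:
F(Z) = 30 - 27*Z + 3*Z**2 (F(Z) = 3*((Z**2 + (-9 + 0)*Z) + 10) = 3*((Z**2 - 9*Z) + 10) = 3*(10 + Z**2 - 9*Z) = 30 - 27*Z + 3*Z**2)
F(-8)/(17 - 85) = (30 - 27*(-8) + 3*(-8)**2)/(17 - 85) = (30 + 216 + 3*64)/(-68) = -(30 + 216 + 192)/68 = -1/68*438 = -219/34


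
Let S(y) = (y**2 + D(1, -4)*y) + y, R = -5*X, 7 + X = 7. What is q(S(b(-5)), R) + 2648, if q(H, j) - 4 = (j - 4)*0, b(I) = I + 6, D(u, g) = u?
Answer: 2652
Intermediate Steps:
X = 0 (X = -7 + 7 = 0)
b(I) = 6 + I
R = 0 (R = -5*0 = 0)
S(y) = y**2 + 2*y (S(y) = (y**2 + 1*y) + y = (y**2 + y) + y = (y + y**2) + y = y**2 + 2*y)
q(H, j) = 4 (q(H, j) = 4 + (j - 4)*0 = 4 + (-4 + j)*0 = 4 + 0 = 4)
q(S(b(-5)), R) + 2648 = 4 + 2648 = 2652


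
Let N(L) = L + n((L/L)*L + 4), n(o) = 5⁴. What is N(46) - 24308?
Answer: -23637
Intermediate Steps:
n(o) = 625
N(L) = 625 + L (N(L) = L + 625 = 625 + L)
N(46) - 24308 = (625 + 46) - 24308 = 671 - 24308 = -23637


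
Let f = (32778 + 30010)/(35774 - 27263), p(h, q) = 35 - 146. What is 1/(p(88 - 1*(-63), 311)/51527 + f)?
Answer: 438546297/3234332555 ≈ 0.13559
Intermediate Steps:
p(h, q) = -111
f = 62788/8511 ≈ 7.3773
1/(p(88 - 1*(-63), 311)/51527 + f) = 1/(-111/51527 + 62788/8511) = 1/(3234332555/438546297) = 438546297/3234332555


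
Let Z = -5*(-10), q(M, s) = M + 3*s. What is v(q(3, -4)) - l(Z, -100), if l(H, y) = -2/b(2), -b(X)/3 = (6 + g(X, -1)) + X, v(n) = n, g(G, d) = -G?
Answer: -82/9 ≈ -9.1111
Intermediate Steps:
b(X) = -18 (b(X) = -3*((6 - X) + X) = -3*6 = -18)
Z = 50
l(H, y) = ⅑ (l(H, y) = -2/(-18) = -2*(-1/18) = ⅑)
v(q(3, -4)) - l(Z, -100) = (3 + 3*(-4)) - 1*⅑ = (3 - 12) - ⅑ = -9 - ⅑ = -82/9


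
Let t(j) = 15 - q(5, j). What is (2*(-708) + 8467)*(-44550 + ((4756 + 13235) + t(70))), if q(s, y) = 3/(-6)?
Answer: -374316437/2 ≈ -1.8716e+8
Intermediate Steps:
q(s, y) = -1/2 (q(s, y) = 3*(-1/6) = -1/2)
t(j) = 31/2 (t(j) = 15 - 1*(-1/2) = 15 + 1/2 = 31/2)
(2*(-708) + 8467)*(-44550 + ((4756 + 13235) + t(70))) = (2*(-708) + 8467)*(-44550 + ((4756 + 13235) + 31/2)) = (-1416 + 8467)*(-44550 + (17991 + 31/2)) = 7051*(-44550 + 36013/2) = 7051*(-53087/2) = -374316437/2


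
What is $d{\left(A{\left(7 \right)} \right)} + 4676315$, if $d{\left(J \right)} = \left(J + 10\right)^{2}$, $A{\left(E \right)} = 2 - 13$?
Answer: $4676316$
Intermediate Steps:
$A{\left(E \right)} = -11$ ($A{\left(E \right)} = 2 - 13 = -11$)
$d{\left(J \right)} = \left(10 + J\right)^{2}$
$d{\left(A{\left(7 \right)} \right)} + 4676315 = \left(10 - 11\right)^{2} + 4676315 = \left(-1\right)^{2} + 4676315 = 1 + 4676315 = 4676316$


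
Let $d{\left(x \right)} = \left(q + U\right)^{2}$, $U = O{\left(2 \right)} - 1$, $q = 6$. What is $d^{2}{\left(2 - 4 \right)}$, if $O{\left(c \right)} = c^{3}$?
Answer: $28561$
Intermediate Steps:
$U = 7$ ($U = 2^{3} - 1 = 8 - 1 = 7$)
$d{\left(x \right)} = 169$ ($d{\left(x \right)} = \left(6 + 7\right)^{2} = 13^{2} = 169$)
$d^{2}{\left(2 - 4 \right)} = 169^{2} = 28561$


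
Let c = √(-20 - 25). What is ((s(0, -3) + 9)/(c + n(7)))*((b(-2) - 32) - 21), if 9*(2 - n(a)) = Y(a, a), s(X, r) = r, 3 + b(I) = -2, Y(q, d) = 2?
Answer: -50112/3901 + 84564*I*√5/3901 ≈ -12.846 + 48.472*I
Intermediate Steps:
b(I) = -5 (b(I) = -3 - 2 = -5)
c = 3*I*√5 (c = √(-45) = 3*I*√5 ≈ 6.7082*I)
n(a) = 16/9 (n(a) = 2 - ⅑*2 = 2 - 2/9 = 16/9)
((s(0, -3) + 9)/(c + n(7)))*((b(-2) - 32) - 21) = ((-3 + 9)/(3*I*√5 + 16/9))*((-5 - 32) - 21) = (6/(16/9 + 3*I*√5))*(-37 - 21) = (6/(16/9 + 3*I*√5))*(-58) = -348/(16/9 + 3*I*√5)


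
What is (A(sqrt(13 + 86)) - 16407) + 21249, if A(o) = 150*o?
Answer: 4842 + 450*sqrt(11) ≈ 6334.5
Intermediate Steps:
(A(sqrt(13 + 86)) - 16407) + 21249 = (150*sqrt(13 + 86) - 16407) + 21249 = (150*sqrt(99) - 16407) + 21249 = (150*(3*sqrt(11)) - 16407) + 21249 = (450*sqrt(11) - 16407) + 21249 = (-16407 + 450*sqrt(11)) + 21249 = 4842 + 450*sqrt(11)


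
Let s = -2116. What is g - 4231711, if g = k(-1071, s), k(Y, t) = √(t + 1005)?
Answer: -4231711 + I*√1111 ≈ -4.2317e+6 + 33.332*I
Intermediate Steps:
k(Y, t) = √(1005 + t)
g = I*√1111 (g = √(1005 - 2116) = √(-1111) = I*√1111 ≈ 33.332*I)
g - 4231711 = I*√1111 - 4231711 = -4231711 + I*√1111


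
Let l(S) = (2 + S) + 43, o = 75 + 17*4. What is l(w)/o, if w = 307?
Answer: 32/13 ≈ 2.4615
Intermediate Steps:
o = 143 (o = 75 + 68 = 143)
l(S) = 45 + S
l(w)/o = (45 + 307)/143 = 352*(1/143) = 32/13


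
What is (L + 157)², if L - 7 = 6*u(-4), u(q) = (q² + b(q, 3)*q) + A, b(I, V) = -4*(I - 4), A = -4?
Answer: 283024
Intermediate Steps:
b(I, V) = 16 - 4*I (b(I, V) = -4*(-4 + I) = 16 - 4*I)
u(q) = -4 + q² + q*(16 - 4*q) (u(q) = (q² + (16 - 4*q)*q) - 4 = (q² + q*(16 - 4*q)) - 4 = -4 + q² + q*(16 - 4*q))
L = -689 (L = 7 + 6*(-4 - 3*(-4)² + 16*(-4)) = 7 + 6*(-4 - 3*16 - 64) = 7 + 6*(-4 - 48 - 64) = 7 + 6*(-116) = 7 - 696 = -689)
(L + 157)² = (-689 + 157)² = (-532)² = 283024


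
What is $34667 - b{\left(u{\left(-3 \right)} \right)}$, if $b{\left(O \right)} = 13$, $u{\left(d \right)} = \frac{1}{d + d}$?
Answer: $34654$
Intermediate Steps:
$u{\left(d \right)} = \frac{1}{2 d}$
$34667 - b{\left(u{\left(-3 \right)} \right)} = 34667 - 13 = 34654$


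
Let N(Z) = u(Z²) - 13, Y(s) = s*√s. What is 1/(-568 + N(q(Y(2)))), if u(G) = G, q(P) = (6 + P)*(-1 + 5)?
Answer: -41/93261 + 128*√2/93261 ≈ 0.0015014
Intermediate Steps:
Y(s) = s^(3/2)
q(P) = 24 + 4*P (q(P) = (6 + P)*4 = 24 + 4*P)
N(Z) = -13 + Z² (N(Z) = Z² - 13 = -13 + Z²)
1/(-568 + N(q(Y(2)))) = 1/(-568 + (-13 + (24 + 4*2^(3/2))²)) = 1/(-568 + (-13 + (24 + 4*(2*√2))²)) = 1/(-568 + (-13 + (24 + 8*√2)²)) = 1/(-581 + (24 + 8*√2)²)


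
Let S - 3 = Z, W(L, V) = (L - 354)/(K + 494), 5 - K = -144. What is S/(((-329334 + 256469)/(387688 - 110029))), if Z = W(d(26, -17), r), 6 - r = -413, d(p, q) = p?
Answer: -444532059/46852195 ≈ -9.4880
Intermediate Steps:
K = 149 (K = 5 - 1*(-144) = 5 + 144 = 149)
r = 419 (r = 6 - 1*(-413) = 6 + 413 = 419)
W(L, V) = -354/643 + L/643 (W(L, V) = (L - 354)/(149 + 494) = (-354 + L)/643 = (-354 + L)*(1/643) = -354/643 + L/643)
Z = -328/643 (Z = -354/643 + (1/643)*26 = -354/643 + 26/643 = -328/643 ≈ -0.51011)
S = 1601/643 (S = 3 - 328/643 = 1601/643 ≈ 2.4899)
S/(((-329334 + 256469)/(387688 - 110029))) = 1601/(643*(((-329334 + 256469)/(387688 - 110029)))) = 1601/(643*((-72865/277659))) = 1601/(643*((-72865*1/277659))) = 1601/(643*(-72865/277659)) = (1601/643)*(-277659/72865) = -444532059/46852195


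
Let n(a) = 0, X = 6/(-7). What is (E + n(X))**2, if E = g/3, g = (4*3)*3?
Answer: 144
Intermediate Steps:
g = 36 (g = 12*3 = 36)
E = 12 (E = 36/3 = 36*(1/3) = 12)
X = -6/7 (X = 6*(-1/7) = -6/7 ≈ -0.85714)
(E + n(X))**2 = (12 + 0)**2 = 12**2 = 144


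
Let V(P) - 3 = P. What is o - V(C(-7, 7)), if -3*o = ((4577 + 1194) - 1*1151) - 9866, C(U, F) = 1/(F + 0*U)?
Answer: 36656/21 ≈ 1745.5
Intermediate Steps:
C(U, F) = 1/F (C(U, F) = 1/(F + 0) = 1/F)
V(P) = 3 + P
o = 5246/3 (o = -(((4577 + 1194) - 1*1151) - 9866)/3 = -((5771 - 1151) - 9866)/3 = -(4620 - 9866)/3 = -1/3*(-5246) = 5246/3 ≈ 1748.7)
o - V(C(-7, 7)) = 5246/3 - (3 + 1/7) = 5246/3 - 1*22/7 = 5246/3 - 22/7 = 36656/21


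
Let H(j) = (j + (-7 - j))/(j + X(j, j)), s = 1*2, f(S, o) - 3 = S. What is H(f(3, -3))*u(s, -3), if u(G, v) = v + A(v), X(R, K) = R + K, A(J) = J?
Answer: 7/3 ≈ 2.3333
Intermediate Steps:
f(S, o) = 3 + S
s = 2
X(R, K) = K + R
u(G, v) = 2*v (u(G, v) = v + v = 2*v)
H(j) = -7/(3*j) (H(j) = (j + (-7 - j))/(j + (j + j)) = -7/(j + 2*j) = -7*1/(3*j) = -7/(3*j))
H(f(3, -3))*u(s, -3) = (-7/(3*(3 + 3)))*(2*(-3)) = -7/3/6*(-6) = -7/3*1/6*(-6) = -7/18*(-6) = 7/3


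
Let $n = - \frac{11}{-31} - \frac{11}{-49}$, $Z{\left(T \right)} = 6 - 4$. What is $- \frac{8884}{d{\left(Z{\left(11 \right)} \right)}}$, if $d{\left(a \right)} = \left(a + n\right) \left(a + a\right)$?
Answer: $- \frac{3373699}{3918} \approx -861.08$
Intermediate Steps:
$Z{\left(T \right)} = 2$ ($Z{\left(T \right)} = 6 - 4 = 2$)
$n = \frac{880}{1519}$ ($n = \left(-11\right) \left(- \frac{1}{31}\right) - - \frac{11}{49} = \frac{11}{31} + \frac{11}{49} = \frac{880}{1519} \approx 0.57933$)
$d{\left(a \right)} = 2 a \left(\frac{880}{1519} + a\right)$ ($d{\left(a \right)} = \left(a + \frac{880}{1519}\right) \left(a + a\right) = \left(\frac{880}{1519} + a\right) 2 a = 2 a \left(\frac{880}{1519} + a\right)$)
$- \frac{8884}{d{\left(Z{\left(11 \right)} \right)}} = - \frac{8884}{\frac{2}{1519} \cdot 2 \left(880 + 1519 \cdot 2\right)} = - \frac{8884}{\frac{2}{1519} \cdot 2 \left(880 + 3038\right)} = - \frac{8884}{\frac{2}{1519} \cdot 2 \cdot 3918} = - \frac{8884}{\frac{15672}{1519}} = \left(-8884\right) \frac{1519}{15672} = - \frac{3373699}{3918}$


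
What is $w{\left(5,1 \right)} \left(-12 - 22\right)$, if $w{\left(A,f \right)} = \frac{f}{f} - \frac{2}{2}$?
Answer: $0$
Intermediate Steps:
$w{\left(A,f \right)} = 0$ ($w{\left(A,f \right)} = 1 - 1 = 0$)
$w{\left(5,1 \right)} \left(-12 - 22\right) = 0 \left(-12 - 22\right) = 0 \left(-34\right) = 0$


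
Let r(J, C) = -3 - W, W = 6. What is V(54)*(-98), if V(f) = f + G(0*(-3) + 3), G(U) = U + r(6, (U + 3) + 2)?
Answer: -4704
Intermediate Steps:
r(J, C) = -9 (r(J, C) = -3 - 1*6 = -3 - 6 = -9)
G(U) = -9 + U (G(U) = U - 9 = -9 + U)
V(f) = -6 + f (V(f) = f + (-9 + (0*(-3) + 3)) = f + (-9 + (0 + 3)) = f + (-9 + 3) = f - 6 = -6 + f)
V(54)*(-98) = (-6 + 54)*(-98) = 48*(-98) = -4704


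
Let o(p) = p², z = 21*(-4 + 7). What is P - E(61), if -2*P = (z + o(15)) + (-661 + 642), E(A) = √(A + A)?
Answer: -269/2 - √122 ≈ -145.55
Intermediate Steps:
E(A) = √2*√A (E(A) = √(2*A) = √2*√A)
z = 63 (z = 21*3 = 63)
P = -269/2 (P = -((63 + 15²) + (-661 + 642))/2 = -((63 + 225) - 19)/2 = -(288 - 19)/2 = -½*269 = -269/2 ≈ -134.50)
P - E(61) = -269/2 - √2*√61 = -269/2 - √122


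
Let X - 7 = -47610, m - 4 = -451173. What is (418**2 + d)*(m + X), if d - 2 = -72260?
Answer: -51107171752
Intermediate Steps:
m = -451169 (m = 4 - 451173 = -451169)
d = -72258 (d = 2 - 72260 = -72258)
X = -47603 (X = 7 - 47610 = -47603)
(418**2 + d)*(m + X) = (418**2 - 72258)*(-451169 - 47603) = (174724 - 72258)*(-498772) = 102466*(-498772) = -51107171752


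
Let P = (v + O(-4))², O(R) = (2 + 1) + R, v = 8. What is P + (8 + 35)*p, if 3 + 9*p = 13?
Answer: 871/9 ≈ 96.778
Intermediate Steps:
p = 10/9 (p = -⅓ + (⅑)*13 = -⅓ + 13/9 = 10/9 ≈ 1.1111)
O(R) = 3 + R
P = 49 (P = (8 + (3 - 4))² = (8 - 1)² = 7² = 49)
P + (8 + 35)*p = 49 + (8 + 35)*(10/9) = 49 + 43*(10/9) = 49 + 430/9 = 871/9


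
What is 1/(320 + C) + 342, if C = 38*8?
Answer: 213409/624 ≈ 342.00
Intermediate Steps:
C = 304
1/(320 + C) + 342 = 1/(320 + 304) + 342 = 1/624 + 342 = 213409/624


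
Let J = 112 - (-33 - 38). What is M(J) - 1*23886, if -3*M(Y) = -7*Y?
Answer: -23459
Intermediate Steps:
J = 183 (J = 112 - 1*(-71) = 112 + 71 = 183)
M(Y) = 7*Y/3 (M(Y) = -(-7)*Y/3 = 7*Y/3)
M(J) - 1*23886 = (7/3)*183 - 1*23886 = 427 - 23886 = -23459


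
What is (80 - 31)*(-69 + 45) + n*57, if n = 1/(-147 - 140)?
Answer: -337569/287 ≈ -1176.2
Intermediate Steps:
n = -1/287 (n = 1/(-287) = -1/287 ≈ -0.0034843)
(80 - 31)*(-69 + 45) + n*57 = (80 - 31)*(-69 + 45) - 1/287*57 = 49*(-24) - 57/287 = -1176 - 57/287 = -337569/287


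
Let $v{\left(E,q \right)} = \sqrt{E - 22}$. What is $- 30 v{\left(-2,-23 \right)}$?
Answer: $- 60 i \sqrt{6} \approx - 146.97 i$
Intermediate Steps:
$v{\left(E,q \right)} = \sqrt{-22 + E}$
$- 30 v{\left(-2,-23 \right)} = - 30 \sqrt{-22 - 2} = - 30 \sqrt{-24} = - 30 \cdot 2 i \sqrt{6} = - 60 i \sqrt{6}$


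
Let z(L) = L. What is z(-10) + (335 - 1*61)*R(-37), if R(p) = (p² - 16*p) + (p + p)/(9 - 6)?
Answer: 1591636/3 ≈ 5.3055e+5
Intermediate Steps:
R(p) = p² - 46*p/3 (R(p) = (p² - 16*p) + (2*p)/3 = (p² - 16*p) + (2*p)*(⅓) = (p² - 16*p) + 2*p/3 = p² - 46*p/3)
z(-10) + (335 - 1*61)*R(-37) = -10 + (335 - 1*61)*((⅓)*(-37)*(-46 + 3*(-37))) = -10 + (335 - 61)*((⅓)*(-37)*(-46 - 111)) = -10 + 274*((⅓)*(-37)*(-157)) = -10 + 274*(5809/3) = -10 + 1591666/3 = 1591636/3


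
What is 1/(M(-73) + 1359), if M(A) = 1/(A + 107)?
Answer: 34/46207 ≈ 0.00073582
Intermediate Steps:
M(A) = 1/(107 + A)
1/(M(-73) + 1359) = 1/(1/(107 - 73) + 1359) = 1/(1/34 + 1359) = 1/(46207/34) = 34/46207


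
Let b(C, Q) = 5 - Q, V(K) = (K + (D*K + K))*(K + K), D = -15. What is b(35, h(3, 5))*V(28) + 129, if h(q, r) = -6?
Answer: -224095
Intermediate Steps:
V(K) = -26*K**2 (V(K) = (K + (-15*K + K))*(K + K) = (K - 14*K)*(2*K) = (-13*K)*(2*K) = -26*K**2)
b(35, h(3, 5))*V(28) + 129 = (5 - 1*(-6))*(-26*28**2) + 129 = (5 + 6)*(-26*784) + 129 = 11*(-20384) + 129 = -224224 + 129 = -224095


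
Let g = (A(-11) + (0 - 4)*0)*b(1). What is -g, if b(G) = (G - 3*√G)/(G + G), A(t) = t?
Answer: -11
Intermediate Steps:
b(G) = (G - 3*√G)/(2*G) (b(G) = (G - 3*√G)/((2*G)) = (G - 3*√G)*(1/(2*G)) = (G - 3*√G)/(2*G))
g = 11 (g = (-11 + (0 - 4)*0)*(½ - 3/(2*√1)) = (-11 - 4*0)*(½ - 3/2*1) = (-11 + 0)*(½ - 3/2) = -11*(-1) = 11)
-g = -1*11 = -11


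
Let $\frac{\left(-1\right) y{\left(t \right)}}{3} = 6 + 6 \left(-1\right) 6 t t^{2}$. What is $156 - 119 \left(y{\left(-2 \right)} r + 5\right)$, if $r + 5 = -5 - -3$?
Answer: $-735145$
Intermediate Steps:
$r = -7$ ($r = -5 - 2 = -7$)
$y{\left(t \right)} = -18 + 108 t^{3}$ ($y{\left(t \right)} = - 3 \left(6 + 6 \left(-1\right) 6 t t^{2}\right) = - 3 \left(6 + \left(-6\right) 6 t^{3}\right) = - 3 \left(6 - 36 t^{3}\right) = -18 + 108 t^{3}$)
$156 - 119 \left(y{\left(-2 \right)} r + 5\right) = 156 - 119 \left(\left(-18 + 108 \left(-2\right)^{3}\right) \left(-7\right) + 5\right) = 156 - 119 \left(\left(-18 + 108 \left(-8\right)\right) \left(-7\right) + 5\right) = 156 - 119 \left(\left(-18 - 864\right) \left(-7\right) + 5\right) = 156 - 119 \left(\left(-882\right) \left(-7\right) + 5\right) = 156 - 119 \left(6174 + 5\right) = 156 - 735301 = -735145$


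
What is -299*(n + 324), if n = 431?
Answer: -225745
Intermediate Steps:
-299*(n + 324) = -299*(431 + 324) = -299*755 = -225745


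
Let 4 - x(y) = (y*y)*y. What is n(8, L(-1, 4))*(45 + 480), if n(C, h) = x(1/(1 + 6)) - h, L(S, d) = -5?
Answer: 231450/49 ≈ 4723.5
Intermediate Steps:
x(y) = 4 - y³ (x(y) = 4 - y*y*y = 4 - y²*y = 4 - y³)
n(C, h) = 1371/343 - h (n(C, h) = (4 - (1/(1 + 6))³) - h = (4 - (1/7)³) - h = (4 - (⅐)³) - h = (4 - 1*1/343) - h = (4 - 1/343) - h = 1371/343 - h)
n(8, L(-1, 4))*(45 + 480) = (1371/343 - 1*(-5))*(45 + 480) = (1371/343 + 5)*525 = (3086/343)*525 = 231450/49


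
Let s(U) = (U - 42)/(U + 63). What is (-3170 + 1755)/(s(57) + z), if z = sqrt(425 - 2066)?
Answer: 11320*I/(-I + 8*sqrt(1641)) ≈ -0.10778 + 34.93*I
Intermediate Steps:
s(U) = (-42 + U)/(63 + U)
z = I*sqrt(1641) (z = sqrt(-1641) = I*sqrt(1641) ≈ 40.509*I)
(-3170 + 1755)/(s(57) + z) = (-3170 + 1755)/((-42 + 57)/(63 + 57) + I*sqrt(1641)) = -1415/(15/120 + I*sqrt(1641)) = -1415/((1/120)*15 + I*sqrt(1641)) = -1415/(1/8 + I*sqrt(1641))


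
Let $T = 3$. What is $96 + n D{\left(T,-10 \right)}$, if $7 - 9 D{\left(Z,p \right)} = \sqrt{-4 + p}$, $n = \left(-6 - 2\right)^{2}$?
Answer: $\frac{1312}{9} - \frac{64 i \sqrt{14}}{9} \approx 145.78 - 26.607 i$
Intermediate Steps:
$n = 64$ ($n = \left(-8\right)^{2} = 64$)
$D{\left(Z,p \right)} = \frac{7}{9} - \frac{\sqrt{-4 + p}}{9}$
$96 + n D{\left(T,-10 \right)} = 96 + 64 \left(\frac{7}{9} - \frac{\sqrt{-4 - 10}}{9}\right) = 96 + 64 \left(\frac{7}{9} - \frac{\sqrt{-14}}{9}\right) = 96 + 64 \left(\frac{7}{9} - \frac{i \sqrt{14}}{9}\right) = 96 + \left(\frac{448}{9} - \frac{64 i \sqrt{14}}{9}\right) = \frac{1312}{9} - \frac{64 i \sqrt{14}}{9}$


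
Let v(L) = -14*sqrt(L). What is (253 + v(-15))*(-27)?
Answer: -6831 + 378*I*sqrt(15) ≈ -6831.0 + 1464.0*I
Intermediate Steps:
(253 + v(-15))*(-27) = (253 - 14*I*sqrt(15))*(-27) = -6831 + 378*I*sqrt(15)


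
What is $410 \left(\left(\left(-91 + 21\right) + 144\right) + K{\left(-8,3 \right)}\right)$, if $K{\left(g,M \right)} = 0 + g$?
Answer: $27060$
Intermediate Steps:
$K{\left(g,M \right)} = g$
$410 \left(\left(\left(-91 + 21\right) + 144\right) + K{\left(-8,3 \right)}\right) = 410 \left(\left(\left(-91 + 21\right) + 144\right) - 8\right) = 410 \left(\left(-70 + 144\right) - 8\right) = 410 \left(74 - 8\right) = 410 \cdot 66 = 27060$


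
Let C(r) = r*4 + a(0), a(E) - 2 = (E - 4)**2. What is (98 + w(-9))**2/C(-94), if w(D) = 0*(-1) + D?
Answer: -7921/358 ≈ -22.126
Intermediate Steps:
w(D) = D (w(D) = 0 + D = D)
a(E) = 2 + (-4 + E)**2 (a(E) = 2 + (E - 4)**2 = 2 + (-4 + E)**2)
C(r) = 18 + 4*r (C(r) = r*4 + (2 + (-4 + 0)**2) = 4*r + (2 + (-4)**2) = 4*r + (2 + 16) = 4*r + 18 = 18 + 4*r)
(98 + w(-9))**2/C(-94) = (98 - 9)**2/(18 + 4*(-94)) = 89**2/(18 - 376) = 7921/(-358) = 7921*(-1/358) = -7921/358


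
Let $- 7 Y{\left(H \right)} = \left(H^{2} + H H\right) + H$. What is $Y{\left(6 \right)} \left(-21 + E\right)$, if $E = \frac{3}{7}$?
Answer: $\frac{11232}{49} \approx 229.22$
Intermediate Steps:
$Y{\left(H \right)} = - \frac{2 H^{2}}{7} - \frac{H}{7}$ ($Y{\left(H \right)} = - \frac{\left(H^{2} + H H\right) + H}{7} = - \frac{\left(H^{2} + H^{2}\right) + H}{7} = - \frac{2 H^{2} + H}{7} = - \frac{H + 2 H^{2}}{7} = - \frac{2 H^{2}}{7} - \frac{H}{7}$)
$E = \frac{3}{7}$ ($E = 3 \cdot \frac{1}{7} = \frac{3}{7} \approx 0.42857$)
$Y{\left(6 \right)} \left(-21 + E\right) = \left(- \frac{1}{7}\right) 6 \left(1 + 2 \cdot 6\right) \left(-21 + \frac{3}{7}\right) = \left(- \frac{1}{7}\right) 6 \left(1 + 12\right) \left(- \frac{144}{7}\right) = \left(- \frac{1}{7}\right) 6 \cdot 13 \left(- \frac{144}{7}\right) = \left(- \frac{78}{7}\right) \left(- \frac{144}{7}\right) = \frac{11232}{49}$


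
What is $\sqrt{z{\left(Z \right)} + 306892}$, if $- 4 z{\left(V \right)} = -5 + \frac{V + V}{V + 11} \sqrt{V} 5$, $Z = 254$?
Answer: $\frac{\sqrt{3448252557 - 26924 \sqrt{254}}}{106} \approx 553.95$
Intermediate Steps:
$z{\left(V \right)} = \frac{5}{4} - \frac{5 V^{\frac{3}{2}}}{2 \left(11 + V\right)}$ ($z{\left(V \right)} = - \frac{-5 + \frac{V + V}{V + 11} \sqrt{V} 5}{4} = - \frac{-5 + \frac{2 V}{11 + V} \sqrt{V} 5}{4} = - \frac{-5 + \frac{2 V^{\frac{3}{2}}}{11 + V} 5}{4} = - \frac{-5 + \frac{10 V^{\frac{3}{2}}}{11 + V}}{4} = \frac{5}{4} - \frac{5 V^{\frac{3}{2}}}{2 \left(11 + V\right)}$)
$\sqrt{z{\left(Z \right)} + 306892} = \sqrt{\frac{5 \left(11 + 254 - 2 \cdot 254^{\frac{3}{2}}\right)}{4 \left(11 + 254\right)} + 306892} = \sqrt{\frac{5 \left(11 + 254 - 2 \cdot 254 \sqrt{254}\right)}{4 \cdot 265} + 306892} = \sqrt{\frac{5}{4} \cdot \frac{1}{265} \left(11 + 254 - 508 \sqrt{254}\right) + 306892} = \sqrt{\frac{5}{4} \cdot \frac{1}{265} \left(265 - 508 \sqrt{254}\right) + 306892} = \sqrt{\left(\frac{5}{4} - \frac{127 \sqrt{254}}{53}\right) + 306892} = \sqrt{\frac{1227573}{4} - \frac{127 \sqrt{254}}{53}}$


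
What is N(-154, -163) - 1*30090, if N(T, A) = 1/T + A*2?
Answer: -4684065/154 ≈ -30416.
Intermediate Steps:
N(T, A) = 1/T + 2*A
N(-154, -163) - 1*30090 = (1/(-154) + 2*(-163)) - 1*30090 = (-1/154 - 326) - 30090 = -50205/154 - 30090 = -4684065/154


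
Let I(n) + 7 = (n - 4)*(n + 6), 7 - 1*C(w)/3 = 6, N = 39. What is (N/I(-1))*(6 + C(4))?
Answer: -351/32 ≈ -10.969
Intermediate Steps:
C(w) = 3 (C(w) = 21 - 3*6 = 21 - 18 = 3)
I(n) = -7 + (-4 + n)*(6 + n) (I(n) = -7 + (n - 4)*(n + 6) = -7 + (-4 + n)*(6 + n))
(N/I(-1))*(6 + C(4)) = (39/(-31 + (-1)**2 + 2*(-1)))*(6 + 3) = (39/(-31 + 1 - 2))*9 = (39/(-32))*9 = (39*(-1/32))*9 = -39/32*9 = -351/32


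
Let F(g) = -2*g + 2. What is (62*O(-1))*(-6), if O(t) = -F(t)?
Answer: 1488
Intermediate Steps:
F(g) = 2 - 2*g
O(t) = -2 + 2*t (O(t) = -(2 - 2*t) = -2 + 2*t)
(62*O(-1))*(-6) = (62*(-2 + 2*(-1)))*(-6) = (62*(-2 - 2))*(-6) = (62*(-4))*(-6) = -248*(-6) = 1488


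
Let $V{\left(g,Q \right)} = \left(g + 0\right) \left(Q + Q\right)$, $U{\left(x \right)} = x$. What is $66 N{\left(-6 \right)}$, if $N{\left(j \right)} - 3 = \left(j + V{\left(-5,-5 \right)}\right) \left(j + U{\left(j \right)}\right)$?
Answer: $-34650$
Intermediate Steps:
$V{\left(g,Q \right)} = 2 Q g$ ($V{\left(g,Q \right)} = g 2 Q = 2 Q g$)
$N{\left(j \right)} = 3 + 2 j \left(50 + j\right)$ ($N{\left(j \right)} = 3 + \left(j + 2 \left(-5\right) \left(-5\right)\right) \left(j + j\right) = 3 + \left(j + 50\right) 2 j = 3 + \left(50 + j\right) 2 j = 3 + 2 j \left(50 + j\right)$)
$66 N{\left(-6 \right)} = 66 \left(3 + 2 \left(-6\right)^{2} + 100 \left(-6\right)\right) = 66 \left(3 + 2 \cdot 36 - 600\right) = 66 \left(3 + 72 - 600\right) = 66 \left(-525\right) = -34650$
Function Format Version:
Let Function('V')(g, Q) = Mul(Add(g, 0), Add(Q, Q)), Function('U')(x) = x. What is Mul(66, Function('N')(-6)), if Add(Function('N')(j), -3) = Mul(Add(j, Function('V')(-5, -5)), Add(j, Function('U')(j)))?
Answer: -34650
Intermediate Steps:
Function('V')(g, Q) = Mul(2, Q, g) (Function('V')(g, Q) = Mul(g, Mul(2, Q)) = Mul(2, Q, g))
Function('N')(j) = Add(3, Mul(2, j, Add(50, j))) (Function('N')(j) = Add(3, Mul(Add(j, Mul(2, -5, -5)), Add(j, j))) = Add(3, Mul(Add(j, 50), Mul(2, j))) = Add(3, Mul(Add(50, j), Mul(2, j))) = Add(3, Mul(2, j, Add(50, j))))
Mul(66, Function('N')(-6)) = Mul(66, Add(3, Mul(2, Pow(-6, 2)), Mul(100, -6))) = Mul(66, Add(3, Mul(2, 36), -600)) = Mul(66, Add(3, 72, -600)) = Mul(66, -525) = -34650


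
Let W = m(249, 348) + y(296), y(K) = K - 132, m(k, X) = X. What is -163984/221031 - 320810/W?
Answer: -35496457459/56583936 ≈ -627.32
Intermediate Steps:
y(K) = -132 + K
W = 512 (W = 348 + (-132 + 296) = 348 + 164 = 512)
-163984/221031 - 320810/W = -163984/221031 - 320810/512 = -163984*1/221031 - 320810*1/512 = -163984/221031 - 160405/256 = -35496457459/56583936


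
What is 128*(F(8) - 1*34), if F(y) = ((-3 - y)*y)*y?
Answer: -94464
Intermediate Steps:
F(y) = y²*(-3 - y) (F(y) = (y*(-3 - y))*y = y²*(-3 - y))
128*(F(8) - 1*34) = 128*(8²*(-3 - 1*8) - 1*34) = 128*(64*(-3 - 8) - 34) = 128*(64*(-11) - 34) = 128*(-704 - 34) = 128*(-738) = -94464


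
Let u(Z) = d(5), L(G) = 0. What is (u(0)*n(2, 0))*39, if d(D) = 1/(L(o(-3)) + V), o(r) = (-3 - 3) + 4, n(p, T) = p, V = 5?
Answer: 78/5 ≈ 15.600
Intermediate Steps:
o(r) = -2 (o(r) = -6 + 4 = -2)
d(D) = 1/5 (d(D) = 1/(0 + 5) = 1/5)
u(Z) = 1/5
(u(0)*n(2, 0))*39 = ((1/5)*2)*39 = (2/5)*39 = 78/5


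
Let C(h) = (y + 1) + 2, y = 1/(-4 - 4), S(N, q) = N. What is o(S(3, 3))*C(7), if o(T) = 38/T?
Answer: 437/12 ≈ 36.417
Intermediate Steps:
y = -1/8 (y = 1/(-8) = -1/8 ≈ -0.12500)
C(h) = 23/8 (C(h) = (-1/8 + 1) + 2 = 7/8 + 2 = 23/8)
o(S(3, 3))*C(7) = (38/3)*(23/8) = 437/12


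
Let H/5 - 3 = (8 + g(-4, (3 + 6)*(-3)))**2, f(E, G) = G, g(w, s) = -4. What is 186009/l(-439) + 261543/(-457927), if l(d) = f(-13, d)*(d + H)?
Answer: 45681365655/69154303832 ≈ 0.66057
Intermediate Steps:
H = 95 (H = 15 + 5*(8 - 4)**2 = 15 + 5*4**2 = 15 + 5*16 = 15 + 80 = 95)
l(d) = d*(95 + d) (l(d) = d*(d + 95) = d*(95 + d))
186009/l(-439) + 261543/(-457927) = 186009/((-439*(95 - 439))) + 261543/(-457927) = 186009/((-439*(-344))) + 261543*(-1/457927) = 186009/151016 - 261543/457927 = 45681365655/69154303832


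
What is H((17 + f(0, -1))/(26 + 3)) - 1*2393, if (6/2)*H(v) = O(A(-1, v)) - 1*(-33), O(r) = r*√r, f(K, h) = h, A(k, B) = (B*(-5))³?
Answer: -2382 - 163840000*I*√145/61533447 ≈ -2382.0 - 32.062*I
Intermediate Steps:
A(k, B) = -125*B³ (A(k, B) = (-5*B)³ = -125*B³)
O(r) = r^(3/2)
H(v) = 11 + 625*√5*(-v³)^(3/2)/3 (H(v) = ((-125*v³)^(3/2) - 1*(-33))/3 = (625*√5*(-v³)^(3/2) + 33)/3 = (33 + 625*√5*(-v³)^(3/2))/3 = 11 + 625*√5*(-v³)^(3/2)/3)
H((17 + f(0, -1))/(26 + 3)) - 1*2393 = (11 + 625*√5*(-((17 - 1)/(26 + 3))³)^(3/2)/3) - 1*2393 = (11 + 625*√5*(-(16/29)³)^(3/2)/3) - 2393 = (11 + 625*√5*(-1*4096/24389)^(3/2)/3) - 2393 = (11 + 625*√5*(-4096/24389)^(3/2)/3) - 2393 = (11 + 625*√5*(-262144*I*√29/20511149)/3) - 2393 = (11 - 163840000*I*√145/61533447) - 2393 = -2382 - 163840000*I*√145/61533447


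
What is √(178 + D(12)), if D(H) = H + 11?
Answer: √201 ≈ 14.177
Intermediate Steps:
D(H) = 11 + H
√(178 + D(12)) = √(178 + (11 + 12)) = √(178 + 23) = √201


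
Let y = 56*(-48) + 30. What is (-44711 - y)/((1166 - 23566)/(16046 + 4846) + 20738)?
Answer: -219642819/108308974 ≈ -2.0279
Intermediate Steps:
y = -2658 (y = -2688 + 30 = -2658)
(-44711 - y)/((1166 - 23566)/(16046 + 4846) + 20738) = (-44711 - 1*(-2658))/((1166 - 23566)/(16046 + 4846) + 20738) = (-44711 + 2658)/(-22400/20892 + 20738) = -42053/(-22400*1/20892 + 20738) = -42053/(-5600/5223 + 20738) = -42053/108308974/5223 = -42053*5223/108308974 = -219642819/108308974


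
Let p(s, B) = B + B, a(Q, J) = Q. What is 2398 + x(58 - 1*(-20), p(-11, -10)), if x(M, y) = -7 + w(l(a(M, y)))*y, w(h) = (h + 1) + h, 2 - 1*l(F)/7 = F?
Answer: 23651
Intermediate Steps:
l(F) = 14 - 7*F
w(h) = 1 + 2*h (w(h) = (1 + h) + h = 1 + 2*h)
p(s, B) = 2*B
x(M, y) = -7 + y*(29 - 14*M) (x(M, y) = -7 + (1 + 2*(14 - 7*M))*y = -7 + (1 + (28 - 14*M))*y = -7 + (29 - 14*M)*y = -7 + y*(29 - 14*M))
2398 + x(58 - 1*(-20), p(-11, -10)) = 2398 + (-7 - 2*(-10)*(-29 + 14*(58 - 1*(-20)))) = 2398 + (-7 - 1*(-20)*(-29 + 14*(58 + 20))) = 2398 + (-7 - 1*(-20)*(-29 + 14*78)) = 2398 + (-7 - 1*(-20)*(-29 + 1092)) = 2398 + (-7 - 1*(-20)*1063) = 2398 + (-7 + 21260) = 2398 + 21253 = 23651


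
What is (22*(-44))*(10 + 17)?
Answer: -26136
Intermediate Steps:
(22*(-44))*(10 + 17) = -968*27 = -26136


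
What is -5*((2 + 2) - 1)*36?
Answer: -540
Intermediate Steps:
-5*((2 + 2) - 1)*36 = -5*(4 - 1)*36 = -5*3*36 = -15*36 = -540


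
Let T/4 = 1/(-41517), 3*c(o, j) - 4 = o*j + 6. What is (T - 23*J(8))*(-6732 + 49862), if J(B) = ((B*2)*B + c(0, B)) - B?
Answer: -5079415528220/41517 ≈ -1.2235e+8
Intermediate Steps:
c(o, j) = 10/3 + j*o/3 (c(o, j) = 4/3 + (o*j + 6)/3 = 4/3 + (j*o + 6)/3 = 4/3 + (6 + j*o)/3 = 4/3 + (2 + j*o/3) = 10/3 + j*o/3)
T = -4/41517 (T = 4/(-41517) = 4*(-1/41517) = -4/41517 ≈ -9.6346e-5)
J(B) = 10/3 - B + 2*B**2 (J(B) = ((B*2)*B + (10/3 + (1/3)*B*0)) - B = ((2*B)*B + (10/3 + 0)) - B = (2*B**2 + 10/3) - B = (10/3 + 2*B**2) - B = 10/3 - B + 2*B**2)
(T - 23*J(8))*(-6732 + 49862) = (-4/41517 - 23*(10/3 - 1*8 + 2*8**2))*(-6732 + 49862) = (-4/41517 - 23*(10/3 - 8 + 2*64))*43130 = (-4/41517 - 23*(10/3 - 8 + 128))*43130 = (-4/41517 - 23*370/3)*43130 = (-4/41517 - 8510/3)*43130 = -117769894/41517*43130 = -5079415528220/41517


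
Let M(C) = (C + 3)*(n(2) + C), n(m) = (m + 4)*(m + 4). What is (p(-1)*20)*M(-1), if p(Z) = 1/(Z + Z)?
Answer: -700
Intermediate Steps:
n(m) = (4 + m)**2 (n(m) = (4 + m)*(4 + m) = (4 + m)**2)
p(Z) = 1/(2*Z)
M(C) = (3 + C)*(36 + C) (M(C) = (C + 3)*((4 + 2)**2 + C) = (3 + C)*(6**2 + C) = (3 + C)*(36 + C))
(p(-1)*20)*M(-1) = (((1/2)/(-1))*20)*(108 + (-1)**2 + 39*(-1)) = (((1/2)*(-1))*20)*(108 + 1 - 39) = -1/2*20*70 = -10*70 = -700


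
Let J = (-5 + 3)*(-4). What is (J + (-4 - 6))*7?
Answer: -14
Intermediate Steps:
J = 8 (J = -2*(-4) = 8)
(J + (-4 - 6))*7 = (8 + (-4 - 6))*7 = (8 - 10)*7 = -2*7 = -14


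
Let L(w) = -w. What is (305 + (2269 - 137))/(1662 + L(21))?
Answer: 2437/1641 ≈ 1.4851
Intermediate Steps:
(305 + (2269 - 137))/(1662 + L(21)) = (305 + (2269 - 137))/(1662 - 1*21) = (305 + 2132)/(1662 - 21) = 2437/1641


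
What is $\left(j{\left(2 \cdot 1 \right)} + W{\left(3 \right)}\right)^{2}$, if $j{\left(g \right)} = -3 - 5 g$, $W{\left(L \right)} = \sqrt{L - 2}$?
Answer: $144$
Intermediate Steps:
$W{\left(L \right)} = \sqrt{-2 + L}$
$\left(j{\left(2 \cdot 1 \right)} + W{\left(3 \right)}\right)^{2} = \left(\left(-3 - 5 \cdot 2 \cdot 1\right) + \sqrt{-2 + 3}\right)^{2} = \left(\left(-3 - 10\right) + \sqrt{1}\right)^{2} = \left(\left(-3 - 10\right) + 1\right)^{2} = \left(-13 + 1\right)^{2} = \left(-12\right)^{2} = 144$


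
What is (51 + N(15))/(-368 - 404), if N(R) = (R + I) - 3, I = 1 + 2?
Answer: -33/386 ≈ -0.085492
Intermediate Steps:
I = 3
N(R) = R (N(R) = (R + 3) - 3 = (3 + R) - 3 = R)
(51 + N(15))/(-368 - 404) = (51 + 15)/(-368 - 404) = 66/(-772) = 66*(-1/772) = -33/386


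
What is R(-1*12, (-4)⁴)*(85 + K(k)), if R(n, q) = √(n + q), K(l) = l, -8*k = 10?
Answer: 335*√61/2 ≈ 1308.2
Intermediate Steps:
k = -5/4 (k = -⅛*10 = -5/4 ≈ -1.2500)
R(-1*12, (-4)⁴)*(85 + K(k)) = √(-1*12 + (-4)⁴)*(85 - 5/4) = √(-12 + 256)*(335/4) = √244*(335/4) = (2*√61)*(335/4) = 335*√61/2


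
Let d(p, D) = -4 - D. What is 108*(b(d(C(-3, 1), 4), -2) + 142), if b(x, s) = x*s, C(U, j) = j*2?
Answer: 17064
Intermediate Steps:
C(U, j) = 2*j
b(x, s) = s*x
108*(b(d(C(-3, 1), 4), -2) + 142) = 108*(-2*(-4 - 1*4) + 142) = 108*(-2*(-4 - 4) + 142) = 108*(-2*(-8) + 142) = 108*(16 + 142) = 108*158 = 17064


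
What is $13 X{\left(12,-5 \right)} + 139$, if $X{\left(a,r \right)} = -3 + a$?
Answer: $256$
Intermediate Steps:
$13 X{\left(12,-5 \right)} + 139 = 13 \left(-3 + 12\right) + 139 = 13 \cdot 9 + 139 = 117 + 139 = 256$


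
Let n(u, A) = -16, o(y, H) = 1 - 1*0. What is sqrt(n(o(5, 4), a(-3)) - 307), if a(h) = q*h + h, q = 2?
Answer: I*sqrt(323) ≈ 17.972*I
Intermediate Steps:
o(y, H) = 1 (o(y, H) = 1 + 0 = 1)
a(h) = 3*h (a(h) = 2*h + h = 3*h)
sqrt(n(o(5, 4), a(-3)) - 307) = sqrt(-16 - 307) = sqrt(-323) = I*sqrt(323)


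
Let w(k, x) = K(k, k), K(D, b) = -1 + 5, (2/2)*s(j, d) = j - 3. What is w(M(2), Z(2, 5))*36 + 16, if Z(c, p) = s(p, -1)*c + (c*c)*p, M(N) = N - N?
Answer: 160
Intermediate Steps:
s(j, d) = -3 + j (s(j, d) = j - 3 = -3 + j)
M(N) = 0
K(D, b) = 4
Z(c, p) = c*(-3 + p) + p*c² (Z(c, p) = (-3 + p)*c + (c*c)*p = c*(-3 + p) + c²*p = c*(-3 + p) + p*c²)
w(k, x) = 4
w(M(2), Z(2, 5))*36 + 16 = 4*36 + 16 = 144 + 16 = 160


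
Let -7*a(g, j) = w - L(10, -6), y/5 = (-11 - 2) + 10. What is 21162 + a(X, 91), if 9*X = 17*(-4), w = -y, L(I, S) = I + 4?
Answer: 148133/7 ≈ 21162.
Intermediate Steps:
y = -15 (y = 5*((-11 - 2) + 10) = 5*(-13 + 10) = 5*(-3) = -15)
L(I, S) = 4 + I
w = 15 (w = -1*(-15) = 15)
X = -68/9 (X = (17*(-4))/9 = (⅑)*(-68) = -68/9 ≈ -7.5556)
a(g, j) = -⅐ (a(g, j) = -(15 - (4 + 10))/7 = -(15 - 1*14)/7 = -(15 - 14)/7 = -⅐*1 = -⅐)
21162 + a(X, 91) = 21162 - ⅐ = 148133/7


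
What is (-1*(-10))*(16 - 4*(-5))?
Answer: 360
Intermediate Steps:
(-1*(-10))*(16 - 4*(-5)) = 10*(16 + 20) = 10*36 = 360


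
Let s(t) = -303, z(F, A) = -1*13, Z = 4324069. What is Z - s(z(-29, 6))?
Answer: 4324372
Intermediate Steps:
z(F, A) = -13
Z - s(z(-29, 6)) = 4324069 - 1*(-303) = 4324069 + 303 = 4324372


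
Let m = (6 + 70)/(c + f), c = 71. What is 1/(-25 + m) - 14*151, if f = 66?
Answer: -7079923/3349 ≈ -2114.0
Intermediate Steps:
m = 76/137 (m = (6 + 70)/(71 + 66) = 76/137 ≈ 0.55474)
1/(-25 + m) - 14*151 = 1/(-25 + 76/137) - 14*151 = 1/(-3349/137) - 2114 = -137/3349 - 2114 = -7079923/3349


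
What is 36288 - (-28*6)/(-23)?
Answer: 834456/23 ≈ 36281.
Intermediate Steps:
36288 - (-28*6)/(-23) = 36288 - (-168)*(-1)/23 = 36288 - 1*168/23 = 36288 - 168/23 = 834456/23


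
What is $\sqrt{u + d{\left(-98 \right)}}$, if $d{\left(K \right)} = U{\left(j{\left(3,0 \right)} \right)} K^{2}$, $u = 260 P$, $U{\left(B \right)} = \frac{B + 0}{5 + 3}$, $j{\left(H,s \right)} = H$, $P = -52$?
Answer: $\frac{i \sqrt{39674}}{2} \approx 99.592 i$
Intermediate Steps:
$U{\left(B \right)} = \frac{B}{8}$
$u = -13520$ ($u = 260 \left(-52\right) = -13520$)
$d{\left(K \right)} = \frac{3 K^{2}}{8}$ ($d{\left(K \right)} = \frac{1}{8} \cdot 3 K^{2} = \frac{3 K^{2}}{8}$)
$\sqrt{u + d{\left(-98 \right)}} = \sqrt{-13520 + \frac{3 \left(-98\right)^{2}}{8}} = \sqrt{-13520 + \frac{3}{8} \cdot 9604} = \sqrt{-13520 + \frac{7203}{2}} = \sqrt{- \frac{19837}{2}} = \frac{i \sqrt{39674}}{2}$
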